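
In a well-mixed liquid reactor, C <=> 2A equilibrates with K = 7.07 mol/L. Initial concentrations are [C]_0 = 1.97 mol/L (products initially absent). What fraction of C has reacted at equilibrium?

Let X = conversion of C; extent ξ = 1.97·X mol/L.
Concentrations: [C] = 1.97 − 1.97X; [A] = 3.94X.
K = [A]^2 / ([C]).
Equating to 7.07 mol/L: the physical root is X = 0.599.

X = 0.599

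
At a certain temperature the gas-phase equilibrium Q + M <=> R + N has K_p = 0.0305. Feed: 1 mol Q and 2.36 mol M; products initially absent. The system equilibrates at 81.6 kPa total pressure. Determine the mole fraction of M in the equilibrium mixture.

y_M = 0.636

Let X = conversion of Q (basis 1 mol Q); extent of reaction ξ = X.
At extent ξ: n_Q = 1 − X; n_M = 2.36 − X; n_R = X; n_N = X.
n_T stays at 3.36 (no change in mole number).
Mole fractions y_i = n_i/n_T; K_p = p_R p_N / (p_Q p_M) with p_i = y_i·P.
Substituting and setting equal to 0.0305 gives a polynomial in X; the root in (0,1) is X = 0.225.
Then n_M = 2.14, n_T = 3.36, so y_M = 0.636.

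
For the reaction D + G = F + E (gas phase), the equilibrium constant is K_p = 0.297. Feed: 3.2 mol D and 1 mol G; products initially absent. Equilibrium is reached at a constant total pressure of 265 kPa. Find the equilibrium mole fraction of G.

Basis: 1 mol G initially; let X = conversion of G. Extent ξ = X.
At extent ξ: n_D = 3.2 − X; n_G = 1 − X; n_F = X; n_E = X.
n_T stays at 4.2 (no change in mole number).
With p_i = (n_i/n_T)P, K_p = p_F p_E / (p_D p_G).
Setting this equal to 0.297 and taking the physical root (0 < X < 1) gives X = 0.575.
Then n_G = 0.425, n_T = 4.2, so y_G = 0.101.

y_G = 0.101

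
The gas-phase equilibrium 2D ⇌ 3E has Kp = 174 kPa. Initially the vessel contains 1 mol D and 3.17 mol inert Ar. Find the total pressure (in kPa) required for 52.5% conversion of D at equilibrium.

Take 1 mol D as basis and let X be its fractional conversion, so ξ = 0.5X.
Mole table: n_D = 1 − X; n_E = 1.5X; n_I = 3.17 (inert).
Summing: n_T = 4.17 + 0.5X.
Kp = p_E^3 / (p_D^2) with p_i = (n_i/n_T)·P.
At X = 0.525: the mole-fraction product g(X) = Π y_i^ν_i = 0.4883. Since Kp = g(X)·P^{1}, P = (Kp/g)^(1/1) = (174/0.4883)^(1/1) = 356 kPa.

P = 356 kPa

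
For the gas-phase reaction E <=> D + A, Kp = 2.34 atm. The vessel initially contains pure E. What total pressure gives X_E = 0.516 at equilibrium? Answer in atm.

Let X = conversion of E (basis 1 mol E); extent of reaction ξ = X.
At extent ξ: n_E = 1 − X; n_D = X; n_A = X.
n_T = Σnᵢ = 1 + X.
Kp = p_D p_A / (p_E) with p_i = (n_i/n_T)·P.
At X = 0.516: the mole-fraction product g(X) = Π y_i^ν_i = 0.3629. Since Kp = g(X)·P^{1}, P = (Kp/g)^(1/1) = (2.34/0.3629)^(1/1) = 6.45 atm.

P = 6.45 atm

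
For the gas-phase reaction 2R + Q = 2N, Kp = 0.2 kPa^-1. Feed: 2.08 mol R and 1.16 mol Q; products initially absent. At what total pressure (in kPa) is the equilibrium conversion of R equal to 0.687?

P = 137 kPa

Take 2.08 mol R as basis and let X be its fractional conversion, so ξ = 1.04X.
Mole table: n_R = 2.08 − 2.08X; n_Q = 1.16 − 1.04X; n_N = 2.08X.
Summing: n_T = 3.24 − 1.04X.
Kp = p_N^2 / (p_R^2 p_Q) with p_i = (n_i/n_T)·P.
At X = 0.687: the mole-fraction product g(X) = Π y_i^ν_i = 27.31. Since Kp = g(X)·P^{-1}, P = (g/Kp)^(1/1) = (27.31/0.2)^(1/1) = 137 kPa.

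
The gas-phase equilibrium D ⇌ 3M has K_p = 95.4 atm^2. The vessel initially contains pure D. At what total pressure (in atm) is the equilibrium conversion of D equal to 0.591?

P = 5.77 atm

Take 1 mol D as basis and let X be its fractional conversion, so ξ = X.
Moles: n_D = 1 − X; n_M = 3X.
n_T = Σnᵢ = 1 + 2X.
K_p = p_M^3 / (p_D) with p_i = (n_i/n_T)·P.
At X = 0.591: the mole-fraction product g(X) = Π y_i^ν_i = 2.862. Since K_p = g(X)·P^{2}, P = (K_p/g)^(1/2) = (95.4/2.862)^(1/2) = 5.77 atm.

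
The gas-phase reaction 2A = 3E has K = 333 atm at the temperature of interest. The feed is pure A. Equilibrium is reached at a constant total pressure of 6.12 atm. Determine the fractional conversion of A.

X = 0.839

Basis: 1 mol A initially; let X = conversion of A. Extent ξ = 0.5X.
Mole table: n_A = 1 − X; n_E = 1.5X.
Summing: n_T = 1 + 0.5X.
y_i = n_i/n_T, p_i = y_i·P. K = p_E^3 / (p_A^2).
This yields a degree-3 equation in X; solving on (0,1), X = 0.839.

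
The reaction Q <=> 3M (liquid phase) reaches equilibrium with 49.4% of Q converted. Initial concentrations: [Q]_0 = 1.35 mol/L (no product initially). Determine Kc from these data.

Let X = conversion of Q.
Concentrations: [Q] = 1.35 − 1.35X; [M] = 4.05X.
At X = 0.494: [Q] = 0.683, [M] = 2.
Kc = [M]^3 / ([Q]) = 11.7 (mol/L)^2.

Kc = 11.7 (mol/L)^2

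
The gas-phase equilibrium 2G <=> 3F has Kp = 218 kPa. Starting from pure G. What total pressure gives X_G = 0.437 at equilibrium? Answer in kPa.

Basis: 1 mol G initially; let X = conversion of G. Extent ξ = 0.5X.
Mole table: n_G = 1 − X; n_F = 1.5X.
n_T = Σnᵢ = 1 + 0.5X.
Kp = p_F^3 / (p_G^2) with p_i = (n_i/n_T)·P.
At X = 0.437: the mole-fraction product g(X) = Π y_i^ν_i = 0.7292. Since Kp = g(X)·P^{1}, P = (Kp/g)^(1/1) = (218/0.7292)^(1/1) = 299 kPa.

P = 299 kPa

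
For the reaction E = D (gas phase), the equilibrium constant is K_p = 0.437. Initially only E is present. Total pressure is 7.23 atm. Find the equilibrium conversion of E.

X = 0.304

Let X = conversion of E (basis 1 mol E); extent of reaction ξ = X.
Moles: n_E = 1 − X; n_D = X.
Since Δν = 0, n_T = 1 throughout.
y_i = n_i/n_T, p_i = y_i·P. K_p = p_D / (p_E).
Substituting and setting equal to 0.437 gives a polynomial in X; the root in (0,1) is X = 0.304.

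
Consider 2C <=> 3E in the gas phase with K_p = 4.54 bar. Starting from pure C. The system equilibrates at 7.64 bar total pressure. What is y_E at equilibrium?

Let X = conversion of C (basis 1 mol C); extent of reaction ξ = 0.5X.
Species balance: n_C = 1 − X; n_E = 1.5X.
Total moles n_T = 1 + 0.5X.
y_i = n_i/n_T, p_i = y_i·P. K_p = p_E^3 / (p_C^2).
Setting this equal to 4.54 bar and taking the physical root (0 < X < 1) gives X = 0.417.
Then n_E = 0.625, n_T = 1.21, so y_E = 0.517.

y_E = 0.517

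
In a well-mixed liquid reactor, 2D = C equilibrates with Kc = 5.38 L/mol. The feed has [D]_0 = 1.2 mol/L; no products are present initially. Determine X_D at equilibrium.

Let X = conversion of D; extent ξ = 1.2X/2 mol/L.
Concentrations: [D] = 1.2 − 1.2X; [C] = 0.6X.
Kc = [C] / ([D]^2).
Solving Kc = 5.38 for X ∈ (0,1): X = 0.758.

X = 0.758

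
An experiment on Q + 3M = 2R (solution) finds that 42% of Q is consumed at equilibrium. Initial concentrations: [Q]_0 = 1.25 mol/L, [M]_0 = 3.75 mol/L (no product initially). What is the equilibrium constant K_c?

K_c = 0.148 (mol/L)^-2

Let X = conversion of Q.
Concentrations: [Q] = 1.25 − 1.25X; [M] = 3.75 − 3.75X; [R] = 2.5X.
At X = 0.42: [Q] = 0.725, [M] = 2.17, [R] = 1.05.
K_c = [R]^2 / ([Q] [M]^3) = 0.148 (mol/L)^-2.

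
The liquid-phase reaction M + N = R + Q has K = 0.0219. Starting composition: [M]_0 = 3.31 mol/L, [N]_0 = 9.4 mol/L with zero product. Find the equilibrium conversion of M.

X = 0.213

Let X = conversion of M; extent ξ = 3.31·X mol/L.
Concentrations: [M] = 3.31 − 3.31X; [N] = 9.4 − 3.31X; [R] = 3.31X; [Q] = 3.31X.
K = [R] [Q] / ([M] [N]).
This equals 0.0219 at X = 0.213 (the root in 0 < X < 1).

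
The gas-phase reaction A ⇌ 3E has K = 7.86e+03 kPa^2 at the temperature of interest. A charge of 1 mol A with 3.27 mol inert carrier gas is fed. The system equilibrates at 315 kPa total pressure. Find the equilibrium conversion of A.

X = 0.360

Take 1 mol A as basis and let X be its fractional conversion, so ξ = X.
Mole table: n_A = 1 − X; n_E = 3X; n_I = 3.27 (inert).
Total moles n_T = 4.27 + 2X.
y_i = n_i/n_T, p_i = y_i·P. K = p_E^3 / (p_A).
This yields a degree-3 equation in X; solving on (0,1), X = 0.360.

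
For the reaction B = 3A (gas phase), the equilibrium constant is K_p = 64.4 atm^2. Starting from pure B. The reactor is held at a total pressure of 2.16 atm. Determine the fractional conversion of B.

X = 0.839

Let X = conversion of B (basis 1 mol B); extent of reaction ξ = X.
At extent ξ: n_B = 1 − X; n_A = 3X.
Total moles n_T = 1 + 2X.
y_i = n_i/n_T, p_i = y_i·P. K_p = p_A^3 / (p_B).
Substituting and setting equal to 64.4 atm^2 gives a polynomial in X; the root in (0,1) is X = 0.839.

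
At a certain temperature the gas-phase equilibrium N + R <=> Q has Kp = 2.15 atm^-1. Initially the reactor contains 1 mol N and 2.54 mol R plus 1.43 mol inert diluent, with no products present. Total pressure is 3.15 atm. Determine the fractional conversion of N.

Let X = conversion of N (basis 1 mol N); extent of reaction ξ = X.
Moles: n_N = 1 − X; n_R = 2.54 − X; n_Q = X; n_I = 1.43 (inert).
Summing: n_T = 4.97 − X.
With p_i = (n_i/n_T)P, Kp = p_Q / (p_N p_R).
Equating to 2.15 atm^-1 and solving on 0 < X < 1: X = 0.742.

X = 0.742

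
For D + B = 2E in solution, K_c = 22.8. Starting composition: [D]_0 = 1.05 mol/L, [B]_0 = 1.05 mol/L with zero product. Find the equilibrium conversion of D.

Let X = conversion of D; extent ξ = 1.05·X mol/L.
Concentrations: [D] = 1.05 − 1.05X; [B] = 1.05 − 1.05X; [E] = 2.1X.
K_c = [E]^2 / ([D] [B]).
Solving K_c = 22.8 for X ∈ (0,1): X = 0.705.

X = 0.705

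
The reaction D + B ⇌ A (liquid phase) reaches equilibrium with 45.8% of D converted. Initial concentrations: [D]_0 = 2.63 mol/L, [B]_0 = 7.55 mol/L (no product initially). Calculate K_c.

Let X = conversion of D.
Concentrations: [D] = 2.63 − 2.63X; [B] = 7.55 − 2.63X; [A] = 2.63X.
At X = 0.458: [D] = 1.43, [B] = 6.35, [A] = 1.2.
K_c = [A] / ([D] [B]) = 0.133 L/mol.

K_c = 0.133 L/mol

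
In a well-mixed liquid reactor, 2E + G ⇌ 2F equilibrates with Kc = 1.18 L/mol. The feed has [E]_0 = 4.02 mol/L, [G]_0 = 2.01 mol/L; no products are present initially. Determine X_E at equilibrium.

Let X = conversion of E; extent ξ = 4.02X/2 mol/L.
Concentrations: [E] = 4.02 − 4.02X; [G] = 2.01 − 2.01X; [F] = 4.02X.
Kc = [F]^2 / ([E]^2 [G]).
Setting equal to 1.18 and solving for X on (0,1) gives X = 0.517.

X = 0.517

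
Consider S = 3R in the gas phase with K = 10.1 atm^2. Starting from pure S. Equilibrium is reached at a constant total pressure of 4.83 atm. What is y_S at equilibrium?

Take 1 mol S as basis and let X be its fractional conversion, so ξ = X.
At extent ξ: n_S = 1 − X; n_R = 3X.
n_T = Σnᵢ = 1 + 2X.
With p_i = (n_i/n_T)P, K = p_R^3 / (p_S).
Setting this equal to 10.1 atm^2 and taking the physical root (0 < X < 1) gives X = 0.307.
Then n_S = 0.693, n_T = 1.61, so y_S = 0.429.

y_S = 0.429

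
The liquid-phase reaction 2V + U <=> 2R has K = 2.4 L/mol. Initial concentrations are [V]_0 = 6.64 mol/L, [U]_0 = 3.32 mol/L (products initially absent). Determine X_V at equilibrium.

X = 0.631

Let X = conversion of V; extent ξ = 6.64X/2 mol/L.
Concentrations: [V] = 6.64 − 6.64X; [U] = 3.32 − 3.32X; [R] = 6.64X.
K = [R]^2 / ([V]^2 [U]).
Solving K = 2.4 for X ∈ (0,1): X = 0.631.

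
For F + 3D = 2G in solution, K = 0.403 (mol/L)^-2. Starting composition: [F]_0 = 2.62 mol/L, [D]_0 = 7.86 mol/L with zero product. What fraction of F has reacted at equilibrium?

Let X = conversion of F; extent ξ = 2.62·X mol/L.
Concentrations: [F] = 2.62 − 2.62X; [D] = 7.86 − 7.86X; [G] = 5.24X.
K = [G]^2 / ([F] [D]^3).
This equals 0.403 at X = 0.621 (the root in 0 < X < 1).

X = 0.621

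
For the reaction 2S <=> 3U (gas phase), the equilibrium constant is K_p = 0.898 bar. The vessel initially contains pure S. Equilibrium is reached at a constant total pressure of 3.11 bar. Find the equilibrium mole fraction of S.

Let X = conversion of S (basis 1 mol S); extent of reaction ξ = 0.5X.
At extent ξ: n_S = 1 − X; n_U = 1.5X.
n_T = Σnᵢ = 1 + 0.5X.
With p_i = (n_i/n_T)P, K_p = p_U^3 / (p_S^2).
Equating to 0.898 bar and solving on 0 < X < 1: X = 0.349.
Then n_S = 0.651, n_T = 1.17, so y_S = 0.554.

y_S = 0.554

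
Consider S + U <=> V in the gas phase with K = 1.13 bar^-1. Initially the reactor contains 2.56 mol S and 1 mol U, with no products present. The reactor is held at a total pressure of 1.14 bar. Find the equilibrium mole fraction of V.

Take 1 mol U as basis and let X be its fractional conversion, so ξ = X.
At extent ξ: n_S = 2.56 − X; n_U = 1 − X; n_V = X.
n_T = Σnᵢ = 3.56 − X.
Mole fractions y_i = n_i/n_T; K = p_V / (p_S p_U) with p_i = y_i·P.
This yields a degree-2 equation in X; solving on (0,1), X = 0.466.
Then n_V = 0.466, n_T = 3.09, so y_V = 0.151.

y_V = 0.151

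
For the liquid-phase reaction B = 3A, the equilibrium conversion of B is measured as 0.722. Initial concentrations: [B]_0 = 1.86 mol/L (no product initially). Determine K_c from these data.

K_c = 126 (mol/L)^2

Let X = conversion of B.
Concentrations: [B] = 1.86 − 1.86X; [A] = 5.58X.
At X = 0.722: [B] = 0.517, [A] = 4.03.
K_c = [A]^3 / ([B]) = 126 (mol/L)^2.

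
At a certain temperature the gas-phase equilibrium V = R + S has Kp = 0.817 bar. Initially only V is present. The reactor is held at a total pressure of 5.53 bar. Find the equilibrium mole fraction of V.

Basis: 1 mol V initially; let X = conversion of V. Extent ξ = X.
Species balance: n_V = 1 − X; n_R = X; n_S = X.
Summing: n_T = 1 + X.
Mole fractions y_i = n_i/n_T; Kp = p_R p_S / (p_V) with p_i = y_i·P.
This yields a degree-2 equation in X; solving on (0,1), X = 0.359.
Then n_V = 0.641, n_T = 1.36, so y_V = 0.472.

y_V = 0.472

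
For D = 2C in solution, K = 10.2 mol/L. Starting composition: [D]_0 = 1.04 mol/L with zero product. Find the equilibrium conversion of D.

X = 0.763

Let X = conversion of D; extent ξ = 1.04·X mol/L.
Concentrations: [D] = 1.04 − 1.04X; [C] = 2.08X.
K = [C]^2 / ([D]).
Setting equal to 10.2 and solving for X on (0,1) gives X = 0.763.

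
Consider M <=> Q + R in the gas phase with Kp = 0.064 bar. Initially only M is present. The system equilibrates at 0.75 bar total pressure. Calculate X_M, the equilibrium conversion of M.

X = 0.280

Let X = conversion of M (basis 1 mol M); extent of reaction ξ = X.
Mole table: n_M = 1 − X; n_Q = X; n_R = X.
n_T = Σnᵢ = 1 + X.
With p_i = (n_i/n_T)P, Kp = p_Q p_R / (p_M).
Equating to 0.064 bar and solving on 0 < X < 1: X = 0.280.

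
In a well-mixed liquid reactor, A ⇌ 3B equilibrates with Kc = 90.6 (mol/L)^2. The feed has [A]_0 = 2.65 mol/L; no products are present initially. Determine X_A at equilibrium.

X = 0.584

Let X = conversion of A; extent ξ = 2.65·X mol/L.
Concentrations: [A] = 2.65 − 2.65X; [B] = 7.95X.
Kc = [B]^3 / ([A]).
Setting equal to 90.6 and solving for X on (0,1) gives X = 0.584.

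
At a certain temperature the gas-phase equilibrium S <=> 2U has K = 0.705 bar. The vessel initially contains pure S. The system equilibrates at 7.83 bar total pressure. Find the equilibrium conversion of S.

X = 0.148

Basis: 1 mol S initially; let X = conversion of S. Extent ξ = X.
Species balance: n_S = 1 − X; n_U = 2X.
Total moles n_T = 1 + X.
Mole fractions y_i = n_i/n_T; K = p_U^2 / (p_S) with p_i = y_i·P.
This yields a degree-2 equation in X; solving on (0,1), X = 0.148.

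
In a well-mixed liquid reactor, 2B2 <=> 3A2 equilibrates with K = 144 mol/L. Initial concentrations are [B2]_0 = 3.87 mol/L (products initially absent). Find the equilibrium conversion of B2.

Let X = conversion of B2; extent ξ = 3.87X/2 mol/L.
Concentrations: [B2] = 3.87 − 3.87X; [A2] = 5.8X.
K = [A2]^3 / ([B2]^2).
Solving K = 144 for X ∈ (0,1): X = 0.789.

X = 0.789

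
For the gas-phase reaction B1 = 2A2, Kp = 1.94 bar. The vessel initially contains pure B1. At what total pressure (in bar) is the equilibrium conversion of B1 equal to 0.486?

P = 1.57 bar

Basis: 1 mol B1 initially; let X = conversion of B1. Extent ξ = X.
At extent ξ: n_B1 = 1 − X; n_A2 = 2X.
n_T = Σnᵢ = 1 + X.
Kp = p_A2^2 / (p_B1) with p_i = (n_i/n_T)·P.
At X = 0.486: the mole-fraction product g(X) = Π y_i^ν_i = 1.237. Since Kp = g(X)·P^{1}, P = (Kp/g)^(1/1) = (1.94/1.237)^(1/1) = 1.57 bar.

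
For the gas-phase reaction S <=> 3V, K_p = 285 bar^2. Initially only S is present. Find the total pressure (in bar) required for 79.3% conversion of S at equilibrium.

P = 5.41 bar

Basis: 1 mol S initially; let X = conversion of S. Extent ξ = X.
Mole table: n_S = 1 − X; n_V = 3X.
n_T = Σnᵢ = 1 + 2X.
K_p = p_V^3 / (p_S) with p_i = (n_i/n_T)·P.
At X = 0.793: the mole-fraction product g(X) = Π y_i^ν_i = 9.726. Since K_p = g(X)·P^{2}, P = (K_p/g)^(1/2) = (285/9.726)^(1/2) = 5.41 bar.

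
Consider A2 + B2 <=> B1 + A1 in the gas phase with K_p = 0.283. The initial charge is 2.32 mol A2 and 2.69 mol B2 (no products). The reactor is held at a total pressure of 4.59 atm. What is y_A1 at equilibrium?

y_A1 = 0.173

Take 2.32 mol A2 as basis and let X be its fractional conversion, so ξ = 2.32X.
Mole table: n_A2 = 2.32 − 2.32X; n_B2 = 2.69 − 2.32X; n_B1 = 2.32X; n_A1 = 2.32X.
n_T stays at 5.01 (no change in mole number).
y_i = n_i/n_T, p_i = y_i·P. K_p = p_B1 p_A1 / (p_A2 p_B2).
Setting this equal to 0.283 and taking the physical root (0 < X < 1) gives X = 0.373.
Then n_A1 = 0.866, n_T = 5.01, so y_A1 = 0.173.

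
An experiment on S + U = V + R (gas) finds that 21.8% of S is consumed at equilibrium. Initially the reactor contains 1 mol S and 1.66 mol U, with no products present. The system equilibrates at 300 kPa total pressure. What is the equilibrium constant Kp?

Kp = 0.0421

Basis: 1 mol S initially; let X = conversion of S. Extent ξ = X.
At extent ξ: n_S = 1 − X; n_U = 1.66 − X; n_V = X; n_R = X.
Total moles n_T = 2.66 (Δν = 0, constant).
At X = 0.218: n_S = 0.782, n_U = 1.44, n_V = 0.218, n_R = 0.218, n_T = 2.66.
p_i = (n_i/n_T)·P. Kp = p_V p_R / (p_S p_U) = 0.0421.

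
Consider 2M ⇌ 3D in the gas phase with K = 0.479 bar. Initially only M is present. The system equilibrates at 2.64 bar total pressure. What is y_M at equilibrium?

y_M = 0.598

Let X = conversion of M (basis 1 mol M); extent of reaction ξ = 0.5X.
At extent ξ: n_M = 1 − X; n_D = 1.5X.
n_T = Σnᵢ = 1 + 0.5X.
With p_i = (n_i/n_T)P, K = p_D^3 / (p_M^2).
Setting this equal to 0.479 bar and taking the physical root (0 < X < 1) gives X = 0.309.
Then n_M = 0.691, n_T = 1.15, so y_M = 0.598.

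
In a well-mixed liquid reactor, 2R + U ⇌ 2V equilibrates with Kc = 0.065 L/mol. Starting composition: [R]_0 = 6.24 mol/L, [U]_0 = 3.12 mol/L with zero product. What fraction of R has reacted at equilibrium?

X = 0.277

Let X = conversion of R; extent ξ = 6.24X/2 mol/L.
Concentrations: [R] = 6.24 − 6.24X; [U] = 3.12 − 3.12X; [V] = 6.24X.
Kc = [V]^2 / ([R]^2 [U]).
Equating to 0.065 L/mol: the physical root is X = 0.277.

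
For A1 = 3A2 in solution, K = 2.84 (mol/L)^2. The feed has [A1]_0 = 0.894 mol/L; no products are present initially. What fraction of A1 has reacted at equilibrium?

X = 0.423

Let X = conversion of A1; extent ξ = 0.894·X mol/L.
Concentrations: [A1] = 0.894 − 0.894X; [A2] = 2.68X.
K = [A2]^3 / ([A1]).
Solving K = 2.84 for X ∈ (0,1): X = 0.423.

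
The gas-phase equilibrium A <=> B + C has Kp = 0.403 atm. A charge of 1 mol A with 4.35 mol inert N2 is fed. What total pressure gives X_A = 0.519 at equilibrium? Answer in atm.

Take 1 mol A as basis and let X be its fractional conversion, so ξ = X.
At extent ξ: n_A = 1 − X; n_B = X; n_C = X; n_I = 4.35 (inert).
n_T = Σnᵢ = 5.35 + X.
Kp = p_B p_C / (p_A) with p_i = (n_i/n_T)·P.
At X = 0.519: the mole-fraction product g(X) = Π y_i^ν_i = 0.09542. Since Kp = g(X)·P^{1}, P = (Kp/g)^(1/1) = (0.403/0.09542)^(1/1) = 4.22 atm.

P = 4.22 atm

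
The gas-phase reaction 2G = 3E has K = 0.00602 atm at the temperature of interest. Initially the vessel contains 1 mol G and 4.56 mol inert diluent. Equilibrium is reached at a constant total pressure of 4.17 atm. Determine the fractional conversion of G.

X = 0.123

Basis: 1 mol G initially; let X = conversion of G. Extent ξ = 0.5X.
Moles: n_G = 1 − X; n_E = 1.5X; n_I = 4.56 (inert).
Summing: n_T = 5.56 + 0.5X.
y_i = n_i/n_T, p_i = y_i·P. K = p_E^3 / (p_G^2).
Substituting and setting equal to 0.00602 atm gives a polynomial in X; the root in (0,1) is X = 0.123.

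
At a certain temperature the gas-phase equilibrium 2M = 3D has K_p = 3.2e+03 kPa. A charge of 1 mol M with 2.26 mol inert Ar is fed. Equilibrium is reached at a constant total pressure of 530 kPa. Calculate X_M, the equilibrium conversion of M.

X = 0.747

Basis: 1 mol M initially; let X = conversion of M. Extent ξ = 0.5X.
Species balance: n_M = 1 − X; n_D = 1.5X; n_I = 2.26 (inert).
Summing: n_T = 3.26 + 0.5X.
With p_i = (n_i/n_T)P, K_p = p_D^3 / (p_M^2).
Setting this equal to 3.2e+03 kPa and taking the physical root (0 < X < 1) gives X = 0.747.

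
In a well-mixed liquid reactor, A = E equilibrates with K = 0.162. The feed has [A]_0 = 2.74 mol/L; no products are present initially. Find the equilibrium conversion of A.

Let X = conversion of A; extent ξ = 2.74·X mol/L.
Concentrations: [A] = 2.74 − 2.74X; [E] = 2.74X.
K = [E] / ([A]).
Equating to 0.162: the physical root is X = 0.139.

X = 0.139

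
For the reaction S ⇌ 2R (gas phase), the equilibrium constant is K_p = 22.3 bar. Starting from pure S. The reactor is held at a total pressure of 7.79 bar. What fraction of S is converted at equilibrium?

Take 1 mol S as basis and let X be its fractional conversion, so ξ = X.
Moles: n_S = 1 − X; n_R = 2X.
Summing: n_T = 1 + X.
With p_i = (n_i/n_T)P, K_p = p_R^2 / (p_S).
Substituting and setting equal to 22.3 bar gives a polynomial in X; the root in (0,1) is X = 0.646.

X = 0.646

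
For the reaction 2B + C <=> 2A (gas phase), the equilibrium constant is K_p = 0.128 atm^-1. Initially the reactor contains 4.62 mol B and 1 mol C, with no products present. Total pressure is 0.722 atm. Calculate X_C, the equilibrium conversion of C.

X = 0.237

Let X = conversion of C (basis 1 mol C); extent of reaction ξ = X.
Moles: n_B = 4.62 − 2X; n_C = 1 − X; n_A = 2X.
n_T = Σnᵢ = 5.62 − X.
y_i = n_i/n_T, p_i = y_i·P. K_p = p_A^2 / (p_B^2 p_C).
Setting this equal to 0.128 atm^-1 and taking the physical root (0 < X < 1) gives X = 0.237.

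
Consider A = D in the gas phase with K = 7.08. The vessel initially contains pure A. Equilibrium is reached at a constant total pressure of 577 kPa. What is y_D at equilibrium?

y_D = 0.876

Take 1 mol A as basis and let X be its fractional conversion, so ξ = X.
Moles: n_A = 1 − X; n_D = X.
Since Δν = 0, n_T = 1 throughout.
y_i = n_i/n_T, p_i = y_i·P. K = p_D / (p_A).
Substituting and setting equal to 7.08 gives a polynomial in X; the root in (0,1) is X = 0.876.
Then n_D = 0.876, n_T = 1, so y_D = 0.876.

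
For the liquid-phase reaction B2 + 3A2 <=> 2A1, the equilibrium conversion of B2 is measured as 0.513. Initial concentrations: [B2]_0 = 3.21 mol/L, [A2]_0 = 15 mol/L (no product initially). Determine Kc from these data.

Kc = 0.00682 (mol/L)^-2

Let X = conversion of B2.
Concentrations: [B2] = 3.21 − 3.21X; [A2] = 15 − 9.63X; [A1] = 6.42X.
At X = 0.513: [B2] = 1.56, [A2] = 10.1, [A1] = 3.29.
Kc = [A1]^2 / ([B2] [A2]^3) = 0.00682 (mol/L)^-2.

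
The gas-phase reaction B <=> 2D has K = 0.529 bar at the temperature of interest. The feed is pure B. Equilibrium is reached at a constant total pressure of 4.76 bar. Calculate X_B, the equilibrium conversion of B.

Take 1 mol B as basis and let X be its fractional conversion, so ξ = X.
At extent ξ: n_B = 1 − X; n_D = 2X.
Total moles n_T = 1 + X.
Mole fractions y_i = n_i/n_T; K = p_D^2 / (p_B) with p_i = y_i·P.
This yields a degree-2 equation in X; solving on (0,1), X = 0.164.

X = 0.164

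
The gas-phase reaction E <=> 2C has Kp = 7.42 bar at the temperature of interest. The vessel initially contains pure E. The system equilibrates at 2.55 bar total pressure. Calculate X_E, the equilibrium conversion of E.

X = 0.649

Take 1 mol E as basis and let X be its fractional conversion, so ξ = X.
Mole table: n_E = 1 − X; n_C = 2X.
n_T = Σnᵢ = 1 + X.
Mole fractions y_i = n_i/n_T; Kp = p_C^2 / (p_E) with p_i = y_i·P.
This yields a degree-2 equation in X; solving on (0,1), X = 0.649.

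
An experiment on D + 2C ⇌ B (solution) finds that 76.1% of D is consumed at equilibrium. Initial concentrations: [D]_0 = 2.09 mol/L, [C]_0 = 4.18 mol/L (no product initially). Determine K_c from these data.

Let X = conversion of D.
Concentrations: [D] = 2.09 − 2.09X; [C] = 4.18 − 4.18X; [B] = 2.09X.
At X = 0.761: [D] = 0.5, [C] = 0.999, [B] = 1.59.
K_c = [B] / ([D] [C]^2) = 3.19 (mol/L)^-2.

K_c = 3.19 (mol/L)^-2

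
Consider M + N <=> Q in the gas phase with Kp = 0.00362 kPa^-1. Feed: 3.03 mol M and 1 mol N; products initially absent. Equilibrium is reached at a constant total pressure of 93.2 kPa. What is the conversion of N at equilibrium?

X = 0.200

Take 1 mol N as basis and let X be its fractional conversion, so ξ = X.
Mole table: n_M = 3.03 − X; n_N = 1 − X; n_Q = X.
n_T = Σnᵢ = 4.03 − X.
Mole fractions y_i = n_i/n_T; Kp = p_Q / (p_M p_N) with p_i = y_i·P.
Substituting and setting equal to 0.00362 kPa^-1 gives a polynomial in X; the root in (0,1) is X = 0.200.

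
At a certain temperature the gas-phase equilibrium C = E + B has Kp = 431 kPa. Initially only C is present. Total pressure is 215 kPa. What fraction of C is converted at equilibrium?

X = 0.817

Basis: 1 mol C initially; let X = conversion of C. Extent ξ = X.
At extent ξ: n_C = 1 − X; n_E = X; n_B = X.
Summing: n_T = 1 + X.
y_i = n_i/n_T, p_i = y_i·P. Kp = p_E p_B / (p_C).
Substituting and setting equal to 431 kPa gives a polynomial in X; the root in (0,1) is X = 0.817.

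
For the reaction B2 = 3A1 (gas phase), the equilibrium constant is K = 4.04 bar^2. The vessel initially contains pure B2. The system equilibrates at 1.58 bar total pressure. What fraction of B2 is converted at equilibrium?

Take 1 mol B2 as basis and let X be its fractional conversion, so ξ = X.
Moles: n_B2 = 1 − X; n_A1 = 3X.
n_T = Σnᵢ = 1 + 2X.
Mole fractions y_i = n_i/n_T; K = p_A1^3 / (p_B2) with p_i = y_i·P.
Setting this equal to 4.04 bar^2 and taking the physical root (0 < X < 1) gives X = 0.493.

X = 0.493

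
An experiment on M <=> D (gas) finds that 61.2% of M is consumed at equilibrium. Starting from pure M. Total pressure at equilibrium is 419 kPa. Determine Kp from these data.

Take 1 mol M as basis and let X be its fractional conversion, so ξ = X.
At extent ξ: n_M = 1 − X; n_D = X.
Since Δν = 0, n_T = 1 throughout.
At X = 0.612: n_M = 0.388, n_D = 0.612, n_T = 1.
p_i = (n_i/n_T)·P. Kp = p_D / (p_M) = 1.58.

Kp = 1.58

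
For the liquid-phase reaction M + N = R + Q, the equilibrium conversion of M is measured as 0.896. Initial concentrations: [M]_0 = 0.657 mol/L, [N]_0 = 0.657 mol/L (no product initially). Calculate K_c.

K_c = 74.2

Let X = conversion of M.
Concentrations: [M] = 0.657 − 0.657X; [N] = 0.657 − 0.657X; [R] = 0.657X; [Q] = 0.657X.
At X = 0.896: [M] = 0.0683, [N] = 0.0683, [R] = 0.589, [Q] = 0.589.
K_c = [R] [Q] / ([M] [N]) = 74.2.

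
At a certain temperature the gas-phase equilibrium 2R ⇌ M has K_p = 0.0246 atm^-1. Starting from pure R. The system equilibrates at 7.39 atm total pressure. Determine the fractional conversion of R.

Basis: 1 mol R initially; let X = conversion of R. Extent ξ = 0.5X.
At extent ξ: n_R = 1 − X; n_M = 0.5X.
Total moles n_T = 1 − 0.5X.
Mole fractions y_i = n_i/n_T; K_p = p_M / (p_R^2) with p_i = y_i·P.
This yields a degree-2 equation in X; solving on (0,1), X = 0.239.

X = 0.239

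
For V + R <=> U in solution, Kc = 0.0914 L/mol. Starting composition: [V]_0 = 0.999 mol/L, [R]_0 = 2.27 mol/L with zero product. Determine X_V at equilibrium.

Let X = conversion of V; extent ξ = 0.999·X mol/L.
Concentrations: [V] = 0.999 − 0.999X; [R] = 2.27 − 0.999X; [U] = 0.999X.
Kc = [U] / ([V] [R]).
Equating to 0.0914 L/mol: the physical root is X = 0.162.

X = 0.162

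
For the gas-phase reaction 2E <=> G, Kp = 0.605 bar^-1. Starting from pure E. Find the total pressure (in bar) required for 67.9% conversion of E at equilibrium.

Let X = conversion of E (basis 1 mol E); extent of reaction ξ = 0.5X.
At extent ξ: n_E = 1 − X; n_G = 0.5X.
Summing: n_T = 1 − 0.5X.
Kp = p_G / (p_E^2) with p_i = (n_i/n_T)·P.
At X = 0.679: the mole-fraction product g(X) = Π y_i^ν_i = 2.176. Since Kp = g(X)·P^{-1}, P = (g/Kp)^(1/1) = (2.176/0.605)^(1/1) = 3.6 bar.

P = 3.6 bar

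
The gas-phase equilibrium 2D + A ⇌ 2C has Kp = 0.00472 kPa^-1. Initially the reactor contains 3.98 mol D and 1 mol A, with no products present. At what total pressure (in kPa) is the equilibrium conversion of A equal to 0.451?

Take 1 mol A as basis and let X be its fractional conversion, so ξ = X.
Species balance: n_D = 3.98 − 2X; n_A = 1 − X; n_C = 2X.
Total moles n_T = 4.98 − X.
Kp = p_C^2 / (p_D^2 p_A) with p_i = (n_i/n_T)·P.
At X = 0.451: the mole-fraction product g(X) = Π y_i^ν_i = 0.7084. Since Kp = g(X)·P^{-1}, P = (g/Kp)^(1/1) = (0.7084/0.00472)^(1/1) = 150 kPa.

P = 150 kPa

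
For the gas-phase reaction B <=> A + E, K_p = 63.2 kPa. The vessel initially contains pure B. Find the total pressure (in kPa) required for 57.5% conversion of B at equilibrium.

Basis: 1 mol B initially; let X = conversion of B. Extent ξ = X.
At extent ξ: n_B = 1 − X; n_A = X; n_E = X.
n_T = Σnᵢ = 1 + X.
K_p = p_A p_E / (p_B) with p_i = (n_i/n_T)·P.
At X = 0.575: the mole-fraction product g(X) = Π y_i^ν_i = 0.4939. Since K_p = g(X)·P^{1}, P = (K_p/g)^(1/1) = (63.2/0.4939)^(1/1) = 128 kPa.

P = 128 kPa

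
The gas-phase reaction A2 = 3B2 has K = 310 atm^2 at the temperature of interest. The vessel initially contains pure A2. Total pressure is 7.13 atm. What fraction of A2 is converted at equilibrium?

X = 0.721

Basis: 1 mol A2 initially; let X = conversion of A2. Extent ξ = X.
At extent ξ: n_A2 = 1 − X; n_B2 = 3X.
Summing: n_T = 1 + 2X.
With p_i = (n_i/n_T)P, K = p_B2^3 / (p_A2).
Equating to 310 atm^2 and solving on 0 < X < 1: X = 0.721.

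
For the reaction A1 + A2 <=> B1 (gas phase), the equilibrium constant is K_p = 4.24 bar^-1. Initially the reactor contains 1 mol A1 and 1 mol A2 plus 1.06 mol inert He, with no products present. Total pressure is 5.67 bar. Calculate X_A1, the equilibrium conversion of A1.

X = 0.734

Take 1 mol A1 as basis and let X be its fractional conversion, so ξ = X.
Mole table: n_A1 = 1 − X; n_A2 = 1 − X; n_B1 = X; n_I = 1.06 (inert).
Summing: n_T = 3.06 − X.
Mole fractions y_i = n_i/n_T; K_p = p_B1 / (p_A1 p_A2) with p_i = y_i·P.
This yields a degree-2 equation in X; solving on (0,1), X = 0.734.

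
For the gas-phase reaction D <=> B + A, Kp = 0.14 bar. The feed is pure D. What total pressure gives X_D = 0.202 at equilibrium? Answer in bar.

Take 1 mol D as basis and let X be its fractional conversion, so ξ = X.
Moles: n_D = 1 − X; n_B = X; n_A = X.
Summing: n_T = 1 + X.
Kp = p_B p_A / (p_D) with p_i = (n_i/n_T)·P.
At X = 0.202: the mole-fraction product g(X) = Π y_i^ν_i = 0.04254. Since Kp = g(X)·P^{1}, P = (Kp/g)^(1/1) = (0.14/0.04254)^(1/1) = 3.29 bar.

P = 3.29 bar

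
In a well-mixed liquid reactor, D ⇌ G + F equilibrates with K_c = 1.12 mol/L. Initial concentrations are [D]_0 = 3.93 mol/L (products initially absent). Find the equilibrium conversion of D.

X = 0.410

Let X = conversion of D; extent ξ = 3.93·X mol/L.
Concentrations: [D] = 3.93 − 3.93X; [G] = 3.93X; [F] = 3.93X.
K_c = [G] [F] / ([D]).
Solving K_c = 1.12 for X ∈ (0,1): X = 0.410.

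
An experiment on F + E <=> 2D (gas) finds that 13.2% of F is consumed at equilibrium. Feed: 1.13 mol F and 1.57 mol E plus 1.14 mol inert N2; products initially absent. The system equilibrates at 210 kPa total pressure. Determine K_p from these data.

K_p = 0.0639

Take 1.13 mol F as basis and let X be its fractional conversion, so ξ = 1.13X.
Species balance: n_F = 1.13 − 1.13X; n_E = 1.57 − 1.13X; n_D = 2.26X; n_I = 1.14 (inert).
Total moles n_T = 3.84 (Δν = 0, constant).
At X = 0.132: n_F = 0.981, n_E = 1.42, n_D = 0.298, n_T = 3.84.
p_i = (n_i/n_T)·P. K_p = p_D^2 / (p_F p_E) = 0.0639.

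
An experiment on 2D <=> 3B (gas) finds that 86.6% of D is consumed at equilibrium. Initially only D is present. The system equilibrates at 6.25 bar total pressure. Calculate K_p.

Basis: 1 mol D initially; let X = conversion of D. Extent ξ = 0.5X.
Mole table: n_D = 1 − X; n_B = 1.5X.
Total moles n_T = 1 + 0.5X.
At X = 0.866: n_D = 0.134, n_B = 1.3, n_T = 1.43.
p_i = (n_i/n_T)·P. K_p = p_B^3 / (p_D^2) = 532 bar.

K_p = 532 bar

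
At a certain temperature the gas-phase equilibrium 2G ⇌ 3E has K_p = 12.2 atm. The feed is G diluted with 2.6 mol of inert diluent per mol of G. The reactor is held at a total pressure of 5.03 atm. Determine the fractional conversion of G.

X = 0.672

Basis: 1 mol G initially; let X = conversion of G. Extent ξ = 0.5X.
At extent ξ: n_G = 1 − X; n_E = 1.5X; n_I = 2.6 (inert).
n_T = Σnᵢ = 3.6 + 0.5X.
With p_i = (n_i/n_T)P, K_p = p_E^3 / (p_G^2).
Setting this equal to 12.2 atm and taking the physical root (0 < X < 1) gives X = 0.672.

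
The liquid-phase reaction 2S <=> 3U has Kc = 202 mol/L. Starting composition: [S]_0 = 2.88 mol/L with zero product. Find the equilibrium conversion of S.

Let X = conversion of S; extent ξ = 2.88X/2 mol/L.
Concentrations: [S] = 2.88 − 2.88X; [U] = 4.32X.
Kc = [U]^3 / ([S]^2).
Equating to 202 mol/L: the physical root is X = 0.833.

X = 0.833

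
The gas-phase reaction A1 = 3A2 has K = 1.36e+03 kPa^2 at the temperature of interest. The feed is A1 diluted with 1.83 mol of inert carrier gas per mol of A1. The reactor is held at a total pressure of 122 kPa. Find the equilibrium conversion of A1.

Take 1 mol A1 as basis and let X be its fractional conversion, so ξ = X.
Moles: n_A1 = 1 − X; n_A2 = 3X; n_I = 1.83 (inert).
Summing: n_T = 2.83 + 2X.
y_i = n_i/n_T, p_i = y_i·P. K = p_A2^3 / (p_A1).
Equating to 1.36e+03 kPa^2 and solving on 0 < X < 1: X = 0.303.

X = 0.303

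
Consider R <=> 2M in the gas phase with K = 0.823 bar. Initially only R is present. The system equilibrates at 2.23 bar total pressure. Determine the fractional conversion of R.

X = 0.291

Take 1 mol R as basis and let X be its fractional conversion, so ξ = X.
Moles: n_R = 1 − X; n_M = 2X.
n_T = Σnᵢ = 1 + X.
Mole fractions y_i = n_i/n_T; K = p_M^2 / (p_R) with p_i = y_i·P.
Setting this equal to 0.823 bar and taking the physical root (0 < X < 1) gives X = 0.291.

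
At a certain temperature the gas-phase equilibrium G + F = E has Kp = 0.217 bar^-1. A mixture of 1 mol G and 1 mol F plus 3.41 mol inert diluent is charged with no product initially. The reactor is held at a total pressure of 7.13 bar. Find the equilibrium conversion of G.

Let X = conversion of G (basis 1 mol G); extent of reaction ξ = X.
At extent ξ: n_G = 1 − X; n_F = 1 − X; n_E = X; n_I = 3.41 (inert).
n_T = Σnᵢ = 5.41 − X.
y_i = n_i/n_T, p_i = y_i·P. Kp = p_E / (p_G p_F).
This yields a degree-2 equation in X; solving on (0,1), X = 0.193.

X = 0.193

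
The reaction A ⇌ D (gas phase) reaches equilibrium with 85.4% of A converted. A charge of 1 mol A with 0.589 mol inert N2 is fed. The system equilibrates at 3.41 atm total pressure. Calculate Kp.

Kp = 5.85

Let X = conversion of A (basis 1 mol A); extent of reaction ξ = X.
Species balance: n_A = 1 − X; n_D = X; n_I = 0.589 (inert).
n_T stays at 1.59 (no change in mole number).
At X = 0.854: n_A = 0.146, n_D = 0.854, n_T = 1.59.
p_i = (n_i/n_T)·P. Kp = p_D / (p_A) = 5.85.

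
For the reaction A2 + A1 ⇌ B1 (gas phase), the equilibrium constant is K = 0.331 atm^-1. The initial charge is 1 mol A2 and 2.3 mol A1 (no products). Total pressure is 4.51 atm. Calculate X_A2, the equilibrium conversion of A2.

Basis: 1 mol A2 initially; let X = conversion of A2. Extent ξ = X.
Moles: n_A2 = 1 − X; n_A1 = 2.3 − X; n_B1 = X.
Total moles n_T = 3.3 − X.
With p_i = (n_i/n_T)P, K = p_B1 / (p_A2 p_A1).
Substituting and setting equal to 0.331 atm^-1 gives a polynomial in X; the root in (0,1) is X = 0.490.

X = 0.490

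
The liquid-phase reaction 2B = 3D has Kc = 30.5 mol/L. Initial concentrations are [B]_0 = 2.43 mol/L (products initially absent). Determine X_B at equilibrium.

X = 0.698

Let X = conversion of B; extent ξ = 2.43X/2 mol/L.
Concentrations: [B] = 2.43 − 2.43X; [D] = 3.65X.
Kc = [D]^3 / ([B]^2).
Equating to 30.5 mol/L: the physical root is X = 0.698.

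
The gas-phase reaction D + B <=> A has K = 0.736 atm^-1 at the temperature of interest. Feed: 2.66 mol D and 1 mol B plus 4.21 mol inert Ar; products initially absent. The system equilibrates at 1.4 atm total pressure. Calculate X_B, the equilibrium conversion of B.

X = 0.246

Take 1 mol B as basis and let X be its fractional conversion, so ξ = X.
Species balance: n_D = 2.66 − X; n_B = 1 − X; n_A = X; n_I = 4.21 (inert).
n_T = Σnᵢ = 7.87 − X.
With p_i = (n_i/n_T)P, K = p_A / (p_D p_B).
Setting this equal to 0.736 atm^-1 and taking the physical root (0 < X < 1) gives X = 0.246.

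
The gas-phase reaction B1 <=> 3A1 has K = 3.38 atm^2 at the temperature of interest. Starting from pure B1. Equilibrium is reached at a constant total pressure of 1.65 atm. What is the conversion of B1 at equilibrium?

Let X = conversion of B1 (basis 1 mol B1); extent of reaction ξ = X.
Species balance: n_B1 = 1 − X; n_A1 = 3X.
Summing: n_T = 1 + 2X.
Mole fractions y_i = n_i/n_T; K = p_A1^3 / (p_B1) with p_i = y_i·P.
Setting this equal to 3.38 atm^2 and taking the physical root (0 < X < 1) gives X = 0.450.

X = 0.450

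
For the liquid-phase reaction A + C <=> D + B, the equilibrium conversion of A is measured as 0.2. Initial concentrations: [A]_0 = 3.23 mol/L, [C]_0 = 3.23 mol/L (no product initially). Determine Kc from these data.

Let X = conversion of A.
Concentrations: [A] = 3.23 − 3.23X; [C] = 3.23 − 3.23X; [D] = 3.23X; [B] = 3.23X.
At X = 0.2: [A] = 2.58, [C] = 2.58, [D] = 0.646, [B] = 0.646.
Kc = [D] [B] / ([A] [C]) = 0.0625.

Kc = 0.0625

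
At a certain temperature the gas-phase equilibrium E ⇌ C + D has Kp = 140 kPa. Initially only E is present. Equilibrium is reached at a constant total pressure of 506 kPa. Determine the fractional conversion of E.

Take 1 mol E as basis and let X be its fractional conversion, so ξ = X.
At extent ξ: n_E = 1 − X; n_C = X; n_D = X.
n_T = Σnᵢ = 1 + X.
With p_i = (n_i/n_T)P, Kp = p_C p_D / (p_E).
Setting this equal to 140 kPa and taking the physical root (0 < X < 1) gives X = 0.466.

X = 0.466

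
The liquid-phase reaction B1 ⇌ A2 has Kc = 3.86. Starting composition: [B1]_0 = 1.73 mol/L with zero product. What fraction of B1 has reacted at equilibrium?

Let X = conversion of B1; extent ξ = 1.73·X mol/L.
Concentrations: [B1] = 1.73 − 1.73X; [A2] = 1.73X.
Kc = [A2] / ([B1]).
Solving Kc = 3.86 for X ∈ (0,1): X = 0.794.

X = 0.794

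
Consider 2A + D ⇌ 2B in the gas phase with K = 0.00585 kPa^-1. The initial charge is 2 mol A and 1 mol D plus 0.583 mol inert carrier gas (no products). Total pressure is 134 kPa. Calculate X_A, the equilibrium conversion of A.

X = 0.291

Basis: 2 mol A initially; let X = conversion of A. Extent ξ = X.
Moles: n_A = 2 − 2X; n_D = 1 − X; n_B = 2X; n_I = 0.583 (inert).
n_T = Σnᵢ = 3.58 − X.
y_i = n_i/n_T, p_i = y_i·P. K = p_B^2 / (p_A^2 p_D).
Setting this equal to 0.00585 kPa^-1 and taking the physical root (0 < X < 1) gives X = 0.291.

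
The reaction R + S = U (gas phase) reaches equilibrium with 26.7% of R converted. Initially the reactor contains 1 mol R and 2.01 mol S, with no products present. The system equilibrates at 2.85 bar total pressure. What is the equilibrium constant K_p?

K_p = 0.201 bar^-1

Take 1 mol R as basis and let X be its fractional conversion, so ξ = X.
At extent ξ: n_R = 1 − X; n_S = 2.01 − X; n_U = X.
Total moles n_T = 3.01 − X.
At X = 0.267: n_R = 0.733, n_S = 1.74, n_U = 0.267, n_T = 2.74.
p_i = (n_i/n_T)·P. K_p = p_U / (p_R p_S) = 0.201 bar^-1.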